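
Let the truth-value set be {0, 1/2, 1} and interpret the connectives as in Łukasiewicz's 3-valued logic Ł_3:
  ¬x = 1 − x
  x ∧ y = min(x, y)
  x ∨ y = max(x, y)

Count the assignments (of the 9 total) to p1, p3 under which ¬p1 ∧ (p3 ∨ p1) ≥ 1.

1

p1 = 0, p3 = 0 ↦ 0  <
p1 = 0, p3 = 1/2 ↦ 1/2  <
p1 = 0, p3 = 1 ↦ 1  ≥
p1 = 1/2, p3 = 0 ↦ 1/2  <
p1 = 1/2, p3 = 1/2 ↦ 1/2  <
p1 = 1/2, p3 = 1 ↦ 1/2  <
p1 = 1, p3 = 0 ↦ 0  <
p1 = 1, p3 = 1/2 ↦ 0  <
p1 = 1, p3 = 1 ↦ 0  <
So 1 of the 9 assignments meets the threshold.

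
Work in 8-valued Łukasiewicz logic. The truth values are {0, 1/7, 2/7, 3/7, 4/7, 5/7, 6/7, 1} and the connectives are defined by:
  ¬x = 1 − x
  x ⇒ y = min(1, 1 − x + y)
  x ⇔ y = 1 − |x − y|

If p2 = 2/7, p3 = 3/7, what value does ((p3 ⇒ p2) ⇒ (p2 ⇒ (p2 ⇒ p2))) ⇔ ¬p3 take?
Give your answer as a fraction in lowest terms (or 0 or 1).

p3 ⇒ p2 = 3/7 ⇒ 2/7 = 6/7
p2 ⇒ p2 = 2/7 ⇒ 2/7 = 1
p2 ⇒ (p2 ⇒ p2) = 2/7 ⇒ 1 = 1
(p3 ⇒ p2) ⇒ (p2 ⇒ (p2 ⇒ p2)) = 6/7 ⇒ 1 = 1
¬p3 = ¬3/7 = 4/7
((p3 ⇒ p2) ⇒ (p2 ⇒ (p2 ⇒ p2))) ⇔ ¬p3 = 1 ⇔ 4/7 = 4/7

4/7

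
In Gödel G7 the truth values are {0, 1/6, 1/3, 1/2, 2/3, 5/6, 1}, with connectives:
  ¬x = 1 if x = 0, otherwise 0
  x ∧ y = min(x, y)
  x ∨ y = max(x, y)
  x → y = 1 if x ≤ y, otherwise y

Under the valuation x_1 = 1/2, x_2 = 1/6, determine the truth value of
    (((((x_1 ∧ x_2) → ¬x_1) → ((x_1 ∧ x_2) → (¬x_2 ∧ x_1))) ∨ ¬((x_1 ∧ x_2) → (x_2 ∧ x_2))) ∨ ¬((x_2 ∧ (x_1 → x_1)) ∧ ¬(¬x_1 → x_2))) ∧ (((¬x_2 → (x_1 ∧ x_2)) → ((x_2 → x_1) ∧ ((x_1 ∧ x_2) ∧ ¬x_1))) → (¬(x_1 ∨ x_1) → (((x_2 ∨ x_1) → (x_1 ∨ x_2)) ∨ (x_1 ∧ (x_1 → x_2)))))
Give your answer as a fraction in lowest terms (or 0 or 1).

1

x_1 ∧ x_2 = 1/2 ∧ 1/6 = 1/6
¬x_1 = ¬1/2 = 0
(x_1 ∧ x_2) → ¬x_1 = 1/6 → 0 = 0
x_1 ∧ x_2 = 1/2 ∧ 1/6 = 1/6
¬x_2 = ¬1/6 = 0
¬x_2 ∧ x_1 = 0 ∧ 1/2 = 0
(x_1 ∧ x_2) → (¬x_2 ∧ x_1) = 1/6 → 0 = 0
((x_1 ∧ x_2) → ¬x_1) → ((x_1 ∧ x_2) → (¬x_2 ∧ x_1)) = 0 → 0 = 1
x_1 ∧ x_2 = 1/2 ∧ 1/6 = 1/6
x_2 ∧ x_2 = 1/6 ∧ 1/6 = 1/6
(x_1 ∧ x_2) → (x_2 ∧ x_2) = 1/6 → 1/6 = 1
¬((x_1 ∧ x_2) → (x_2 ∧ x_2)) = ¬1 = 0
(((x_1 ∧ x_2) → ¬x_1) → ((x_1 ∧ x_2) → (¬x_2 ∧ x_1))) ∨ ¬((x_1 ∧ x_2) → (x_2 ∧ x_2)) = 1 ∨ 0 = 1
x_1 → x_1 = 1/2 → 1/2 = 1
x_2 ∧ (x_1 → x_1) = 1/6 ∧ 1 = 1/6
¬x_1 = ¬1/2 = 0
¬x_1 → x_2 = 0 → 1/6 = 1
¬(¬x_1 → x_2) = ¬1 = 0
(x_2 ∧ (x_1 → x_1)) ∧ ¬(¬x_1 → x_2) = 1/6 ∧ 0 = 0
¬((x_2 ∧ (x_1 → x_1)) ∧ ¬(¬x_1 → x_2)) = ¬0 = 1
((((x_1 ∧ x_2) → ¬x_1) → ((x_1 ∧ x_2) → (¬x_2 ∧ x_1))) ∨ ¬((x_1 ∧ x_2) → (x_2 ∧ x_2))) ∨ ¬((x_2 ∧ (x_1 → x_1)) ∧ ¬(¬x_1 → x_2)) = 1 ∨ 1 = 1
¬x_2 = ¬1/6 = 0
x_1 ∧ x_2 = 1/2 ∧ 1/6 = 1/6
¬x_2 → (x_1 ∧ x_2) = 0 → 1/6 = 1
x_2 → x_1 = 1/6 → 1/2 = 1
x_1 ∧ x_2 = 1/2 ∧ 1/6 = 1/6
¬x_1 = ¬1/2 = 0
(x_1 ∧ x_2) ∧ ¬x_1 = 1/6 ∧ 0 = 0
(x_2 → x_1) ∧ ((x_1 ∧ x_2) ∧ ¬x_1) = 1 ∧ 0 = 0
(¬x_2 → (x_1 ∧ x_2)) → ((x_2 → x_1) ∧ ((x_1 ∧ x_2) ∧ ¬x_1)) = 1 → 0 = 0
x_1 ∨ x_1 = 1/2 ∨ 1/2 = 1/2
¬(x_1 ∨ x_1) = ¬1/2 = 0
x_2 ∨ x_1 = 1/6 ∨ 1/2 = 1/2
x_1 ∨ x_2 = 1/2 ∨ 1/6 = 1/2
(x_2 ∨ x_1) → (x_1 ∨ x_2) = 1/2 → 1/2 = 1
x_1 → x_2 = 1/2 → 1/6 = 1/6
x_1 ∧ (x_1 → x_2) = 1/2 ∧ 1/6 = 1/6
((x_2 ∨ x_1) → (x_1 ∨ x_2)) ∨ (x_1 ∧ (x_1 → x_2)) = 1 ∨ 1/6 = 1
¬(x_1 ∨ x_1) → (((x_2 ∨ x_1) → (x_1 ∨ x_2)) ∨ (x_1 ∧ (x_1 → x_2))) = 0 → 1 = 1
((¬x_2 → (x_1 ∧ x_2)) → ((x_2 → x_1) ∧ ((x_1 ∧ x_2) ∧ ¬x_1))) → (¬(x_1 ∨ x_1) → (((x_2 ∨ x_1) → (x_1 ∨ x_2)) ∨ (x_1 ∧ (x_1 → x_2)))) = 0 → 1 = 1
(((((x_1 ∧ x_2) → ¬x_1) → ((x_1 ∧ x_2) → (¬x_2 ∧ x_1))) ∨ ¬((x_1 ∧ x_2) → (x_2 ∧ x_2))) ∨ ¬((x_2 ∧ (x_1 → x_1)) ∧ ¬(¬x_1 → x_2))) ∧ (((¬x_2 → (x_1 ∧ x_2)) → ((x_2 → x_1) ∧ ((x_1 ∧ x_2) ∧ ¬x_1))) → (¬(x_1 ∨ x_1) → (((x_2 ∨ x_1) → (x_1 ∨ x_2)) ∨ (x_1 ∧ (x_1 → x_2))))) = 1 ∧ 1 = 1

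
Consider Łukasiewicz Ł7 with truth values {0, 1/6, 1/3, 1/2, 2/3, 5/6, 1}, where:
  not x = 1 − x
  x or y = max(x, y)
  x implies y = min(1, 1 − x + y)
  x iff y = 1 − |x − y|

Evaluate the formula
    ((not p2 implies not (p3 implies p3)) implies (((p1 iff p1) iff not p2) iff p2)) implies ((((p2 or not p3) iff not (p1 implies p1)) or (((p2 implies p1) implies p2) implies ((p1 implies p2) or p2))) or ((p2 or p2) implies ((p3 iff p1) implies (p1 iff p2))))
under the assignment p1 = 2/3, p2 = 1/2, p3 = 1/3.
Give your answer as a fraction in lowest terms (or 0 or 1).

not p2 = not 1/2 = 1/2
p3 implies p3 = 1/3 implies 1/3 = 1
not (p3 implies p3) = not 1 = 0
not p2 implies not (p3 implies p3) = 1/2 implies 0 = 1/2
p1 iff p1 = 2/3 iff 2/3 = 1
not p2 = not 1/2 = 1/2
(p1 iff p1) iff not p2 = 1 iff 1/2 = 1/2
((p1 iff p1) iff not p2) iff p2 = 1/2 iff 1/2 = 1
(not p2 implies not (p3 implies p3)) implies (((p1 iff p1) iff not p2) iff p2) = 1/2 implies 1 = 1
not p3 = not 1/3 = 2/3
p2 or not p3 = 1/2 or 2/3 = 2/3
p1 implies p1 = 2/3 implies 2/3 = 1
not (p1 implies p1) = not 1 = 0
(p2 or not p3) iff not (p1 implies p1) = 2/3 iff 0 = 1/3
p2 implies p1 = 1/2 implies 2/3 = 1
(p2 implies p1) implies p2 = 1 implies 1/2 = 1/2
p1 implies p2 = 2/3 implies 1/2 = 5/6
(p1 implies p2) or p2 = 5/6 or 1/2 = 5/6
((p2 implies p1) implies p2) implies ((p1 implies p2) or p2) = 1/2 implies 5/6 = 1
((p2 or not p3) iff not (p1 implies p1)) or (((p2 implies p1) implies p2) implies ((p1 implies p2) or p2)) = 1/3 or 1 = 1
p2 or p2 = 1/2 or 1/2 = 1/2
p3 iff p1 = 1/3 iff 2/3 = 2/3
p1 iff p2 = 2/3 iff 1/2 = 5/6
(p3 iff p1) implies (p1 iff p2) = 2/3 implies 5/6 = 1
(p2 or p2) implies ((p3 iff p1) implies (p1 iff p2)) = 1/2 implies 1 = 1
(((p2 or not p3) iff not (p1 implies p1)) or (((p2 implies p1) implies p2) implies ((p1 implies p2) or p2))) or ((p2 or p2) implies ((p3 iff p1) implies (p1 iff p2))) = 1 or 1 = 1
((not p2 implies not (p3 implies p3)) implies (((p1 iff p1) iff not p2) iff p2)) implies ((((p2 or not p3) iff not (p1 implies p1)) or (((p2 implies p1) implies p2) implies ((p1 implies p2) or p2))) or ((p2 or p2) implies ((p3 iff p1) implies (p1 iff p2)))) = 1 implies 1 = 1

1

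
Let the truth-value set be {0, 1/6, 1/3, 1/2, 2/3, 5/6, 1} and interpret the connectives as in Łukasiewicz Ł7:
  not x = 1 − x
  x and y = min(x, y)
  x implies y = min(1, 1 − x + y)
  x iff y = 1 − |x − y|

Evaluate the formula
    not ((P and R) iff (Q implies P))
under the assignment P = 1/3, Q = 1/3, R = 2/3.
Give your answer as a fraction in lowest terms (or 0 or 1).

P and R = 1/3 and 2/3 = 1/3
Q implies P = 1/3 implies 1/3 = 1
(P and R) iff (Q implies P) = 1/3 iff 1 = 1/3
not ((P and R) iff (Q implies P)) = not 1/3 = 2/3

2/3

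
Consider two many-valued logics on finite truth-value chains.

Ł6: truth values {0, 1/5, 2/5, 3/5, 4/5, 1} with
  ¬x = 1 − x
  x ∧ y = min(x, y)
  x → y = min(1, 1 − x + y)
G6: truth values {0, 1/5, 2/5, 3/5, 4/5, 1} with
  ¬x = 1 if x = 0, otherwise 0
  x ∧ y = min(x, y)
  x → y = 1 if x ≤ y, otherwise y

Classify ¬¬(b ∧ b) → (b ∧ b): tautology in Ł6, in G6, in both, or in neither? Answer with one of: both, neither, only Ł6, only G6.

only Ł6

In Ł6: every assignment gives 1 — tautology.
In G6: at b = 1/5 the value is 1/5 — not a tautology.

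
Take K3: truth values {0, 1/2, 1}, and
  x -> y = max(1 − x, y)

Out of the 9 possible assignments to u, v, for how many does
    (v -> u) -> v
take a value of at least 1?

3

u = 0, v = 0 ↦ 0  <
u = 0, v = 1/2 ↦ 1/2  <
u = 0, v = 1 ↦ 1  ≥
u = 1/2, v = 0 ↦ 0  <
u = 1/2, v = 1/2 ↦ 1/2  <
u = 1/2, v = 1 ↦ 1  ≥
u = 1, v = 0 ↦ 0  <
u = 1, v = 1/2 ↦ 1/2  <
u = 1, v = 1 ↦ 1  ≥
So 3 of the 9 assignments meet the threshold.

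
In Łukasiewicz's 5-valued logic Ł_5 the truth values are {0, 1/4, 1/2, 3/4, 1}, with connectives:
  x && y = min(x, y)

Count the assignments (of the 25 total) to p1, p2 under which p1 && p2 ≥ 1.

value 1: 1 assignment (counts)
value 3/4: 3 assignments
value 1/2: 5 assignments
value 1/4: 7 assignments
value 0: 9 assignments
So 1 of the 25 assignments meets the threshold.

1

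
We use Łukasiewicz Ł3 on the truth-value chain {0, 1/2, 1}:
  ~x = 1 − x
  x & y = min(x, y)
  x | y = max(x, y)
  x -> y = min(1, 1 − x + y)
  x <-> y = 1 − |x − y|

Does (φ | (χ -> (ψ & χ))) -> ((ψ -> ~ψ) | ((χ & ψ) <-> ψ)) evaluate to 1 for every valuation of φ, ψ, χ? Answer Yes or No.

No

Counterexample: take φ = 0, ψ = 1, χ = 0.
ψ & χ = 1 & 0 = 0
χ -> (ψ & χ) = 0 -> 0 = 1
φ | (χ -> (ψ & χ)) = 0 | 1 = 1
~ψ = ~1 = 0
ψ -> ~ψ = 1 -> 0 = 0
χ & ψ = 0 & 1 = 0
(χ & ψ) <-> ψ = 0 <-> 1 = 0
(ψ -> ~ψ) | ((χ & ψ) <-> ψ) = 0 | 0 = 0
(φ | (χ -> (ψ & χ))) -> ((ψ -> ~ψ) | ((χ & ψ) <-> ψ)) = 1 -> 0 = 0
This gives 0 ≠ 1.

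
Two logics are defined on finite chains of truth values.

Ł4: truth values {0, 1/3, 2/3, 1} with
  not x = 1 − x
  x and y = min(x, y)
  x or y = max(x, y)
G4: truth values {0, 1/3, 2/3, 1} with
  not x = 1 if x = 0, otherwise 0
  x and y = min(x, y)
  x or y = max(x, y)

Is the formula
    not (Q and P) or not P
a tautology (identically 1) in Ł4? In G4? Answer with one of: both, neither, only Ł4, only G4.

In Ł4: at P = 1/3, Q = 1/3 the value is 2/3 — not a tautology.
In G4: at P = 1/3, Q = 1/3 the value is 0 — not a tautology.

neither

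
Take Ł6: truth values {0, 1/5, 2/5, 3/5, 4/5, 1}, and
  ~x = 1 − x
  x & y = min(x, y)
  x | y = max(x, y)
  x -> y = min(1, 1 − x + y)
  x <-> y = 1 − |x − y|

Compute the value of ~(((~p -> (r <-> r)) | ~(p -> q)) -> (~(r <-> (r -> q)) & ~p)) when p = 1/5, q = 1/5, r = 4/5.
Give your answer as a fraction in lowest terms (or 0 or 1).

~p = ~1/5 = 4/5
r <-> r = 4/5 <-> 4/5 = 1
~p -> (r <-> r) = 4/5 -> 1 = 1
p -> q = 1/5 -> 1/5 = 1
~(p -> q) = ~1 = 0
(~p -> (r <-> r)) | ~(p -> q) = 1 | 0 = 1
r -> q = 4/5 -> 1/5 = 2/5
r <-> (r -> q) = 4/5 <-> 2/5 = 3/5
~(r <-> (r -> q)) = ~3/5 = 2/5
~p = ~1/5 = 4/5
~(r <-> (r -> q)) & ~p = 2/5 & 4/5 = 2/5
((~p -> (r <-> r)) | ~(p -> q)) -> (~(r <-> (r -> q)) & ~p) = 1 -> 2/5 = 2/5
~(((~p -> (r <-> r)) | ~(p -> q)) -> (~(r <-> (r -> q)) & ~p)) = ~2/5 = 3/5

3/5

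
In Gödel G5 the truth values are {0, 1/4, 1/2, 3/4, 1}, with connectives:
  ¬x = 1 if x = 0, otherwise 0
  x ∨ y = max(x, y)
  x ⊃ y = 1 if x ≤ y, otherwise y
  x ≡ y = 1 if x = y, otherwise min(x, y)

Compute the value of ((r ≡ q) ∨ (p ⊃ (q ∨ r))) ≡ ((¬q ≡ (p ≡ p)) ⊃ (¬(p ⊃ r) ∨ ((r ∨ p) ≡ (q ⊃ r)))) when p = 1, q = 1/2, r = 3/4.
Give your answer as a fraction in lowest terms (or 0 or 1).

r ≡ q = 3/4 ≡ 1/2 = 1/2
q ∨ r = 1/2 ∨ 3/4 = 3/4
p ⊃ (q ∨ r) = 1 ⊃ 3/4 = 3/4
(r ≡ q) ∨ (p ⊃ (q ∨ r)) = 1/2 ∨ 3/4 = 3/4
¬q = ¬1/2 = 0
p ≡ p = 1 ≡ 1 = 1
¬q ≡ (p ≡ p) = 0 ≡ 1 = 0
p ⊃ r = 1 ⊃ 3/4 = 3/4
¬(p ⊃ r) = ¬3/4 = 0
r ∨ p = 3/4 ∨ 1 = 1
q ⊃ r = 1/2 ⊃ 3/4 = 1
(r ∨ p) ≡ (q ⊃ r) = 1 ≡ 1 = 1
¬(p ⊃ r) ∨ ((r ∨ p) ≡ (q ⊃ r)) = 0 ∨ 1 = 1
(¬q ≡ (p ≡ p)) ⊃ (¬(p ⊃ r) ∨ ((r ∨ p) ≡ (q ⊃ r))) = 0 ⊃ 1 = 1
((r ≡ q) ∨ (p ⊃ (q ∨ r))) ≡ ((¬q ≡ (p ≡ p)) ⊃ (¬(p ⊃ r) ∨ ((r ∨ p) ≡ (q ⊃ r)))) = 3/4 ≡ 1 = 3/4

3/4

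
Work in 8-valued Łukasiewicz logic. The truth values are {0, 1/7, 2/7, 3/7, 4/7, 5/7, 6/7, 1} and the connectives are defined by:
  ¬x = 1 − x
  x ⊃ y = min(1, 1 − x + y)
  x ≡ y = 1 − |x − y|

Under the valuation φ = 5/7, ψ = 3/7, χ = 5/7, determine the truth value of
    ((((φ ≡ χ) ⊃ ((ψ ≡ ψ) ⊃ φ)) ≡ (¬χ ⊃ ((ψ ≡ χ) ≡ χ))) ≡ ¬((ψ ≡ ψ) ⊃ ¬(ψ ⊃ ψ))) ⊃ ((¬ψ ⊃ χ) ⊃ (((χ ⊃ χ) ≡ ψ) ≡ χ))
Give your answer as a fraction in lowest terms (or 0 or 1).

φ ≡ χ = 5/7 ≡ 5/7 = 1
ψ ≡ ψ = 3/7 ≡ 3/7 = 1
(ψ ≡ ψ) ⊃ φ = 1 ⊃ 5/7 = 5/7
(φ ≡ χ) ⊃ ((ψ ≡ ψ) ⊃ φ) = 1 ⊃ 5/7 = 5/7
¬χ = ¬5/7 = 2/7
ψ ≡ χ = 3/7 ≡ 5/7 = 5/7
(ψ ≡ χ) ≡ χ = 5/7 ≡ 5/7 = 1
¬χ ⊃ ((ψ ≡ χ) ≡ χ) = 2/7 ⊃ 1 = 1
((φ ≡ χ) ⊃ ((ψ ≡ ψ) ⊃ φ)) ≡ (¬χ ⊃ ((ψ ≡ χ) ≡ χ)) = 5/7 ≡ 1 = 5/7
ψ ≡ ψ = 3/7 ≡ 3/7 = 1
ψ ⊃ ψ = 3/7 ⊃ 3/7 = 1
¬(ψ ⊃ ψ) = ¬1 = 0
(ψ ≡ ψ) ⊃ ¬(ψ ⊃ ψ) = 1 ⊃ 0 = 0
¬((ψ ≡ ψ) ⊃ ¬(ψ ⊃ ψ)) = ¬0 = 1
(((φ ≡ χ) ⊃ ((ψ ≡ ψ) ⊃ φ)) ≡ (¬χ ⊃ ((ψ ≡ χ) ≡ χ))) ≡ ¬((ψ ≡ ψ) ⊃ ¬(ψ ⊃ ψ)) = 5/7 ≡ 1 = 5/7
¬ψ = ¬3/7 = 4/7
¬ψ ⊃ χ = 4/7 ⊃ 5/7 = 1
χ ⊃ χ = 5/7 ⊃ 5/7 = 1
(χ ⊃ χ) ≡ ψ = 1 ≡ 3/7 = 3/7
((χ ⊃ χ) ≡ ψ) ≡ χ = 3/7 ≡ 5/7 = 5/7
(¬ψ ⊃ χ) ⊃ (((χ ⊃ χ) ≡ ψ) ≡ χ) = 1 ⊃ 5/7 = 5/7
((((φ ≡ χ) ⊃ ((ψ ≡ ψ) ⊃ φ)) ≡ (¬χ ⊃ ((ψ ≡ χ) ≡ χ))) ≡ ¬((ψ ≡ ψ) ⊃ ¬(ψ ⊃ ψ))) ⊃ ((¬ψ ⊃ χ) ⊃ (((χ ⊃ χ) ≡ ψ) ≡ χ)) = 5/7 ⊃ 5/7 = 1

1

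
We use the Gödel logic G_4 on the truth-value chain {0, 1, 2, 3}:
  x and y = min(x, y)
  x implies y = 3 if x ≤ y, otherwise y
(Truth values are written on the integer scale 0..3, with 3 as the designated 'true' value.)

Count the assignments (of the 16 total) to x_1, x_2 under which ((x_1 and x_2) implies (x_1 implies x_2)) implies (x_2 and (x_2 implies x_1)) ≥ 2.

4

x_1 = 0, x_2 = 0 ↦ 0  <
x_1 = 0, x_2 = 1 ↦ 0  <
x_1 = 0, x_2 = 2 ↦ 0  <
x_1 = 0, x_2 = 3 ↦ 0  <
x_1 = 1, x_2 = 0 ↦ 0  <
x_1 = 1, x_2 = 1 ↦ 1  <
x_1 = 1, x_2 = 2 ↦ 1  <
x_1 = 1, x_2 = 3 ↦ 1  <
x_1 = 2, x_2 = 0 ↦ 0  <
x_1 = 2, x_2 = 1 ↦ 1  <
x_1 = 2, x_2 = 2 ↦ 2  ≥
x_1 = 2, x_2 = 3 ↦ 2  ≥
x_1 = 3, x_2 = 0 ↦ 0  <
x_1 = 3, x_2 = 1 ↦ 1  <
x_1 = 3, x_2 = 2 ↦ 2  ≥
x_1 = 3, x_2 = 3 ↦ 3  ≥
So 4 of the 16 assignments meet the threshold.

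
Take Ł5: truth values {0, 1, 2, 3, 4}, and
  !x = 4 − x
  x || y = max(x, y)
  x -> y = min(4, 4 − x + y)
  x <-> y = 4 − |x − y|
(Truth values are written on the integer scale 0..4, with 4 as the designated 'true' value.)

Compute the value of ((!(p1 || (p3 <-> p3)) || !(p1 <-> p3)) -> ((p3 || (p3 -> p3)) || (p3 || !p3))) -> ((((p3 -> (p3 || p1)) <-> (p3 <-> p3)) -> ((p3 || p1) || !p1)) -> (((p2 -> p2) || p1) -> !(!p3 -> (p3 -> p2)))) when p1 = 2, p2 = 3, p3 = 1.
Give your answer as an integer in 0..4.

2

p3 <-> p3 = 1 <-> 1 = 4
p1 || (p3 <-> p3) = 2 || 4 = 4
!(p1 || (p3 <-> p3)) = !4 = 0
p1 <-> p3 = 2 <-> 1 = 3
!(p1 <-> p3) = !3 = 1
!(p1 || (p3 <-> p3)) || !(p1 <-> p3) = 0 || 1 = 1
p3 -> p3 = 1 -> 1 = 4
p3 || (p3 -> p3) = 1 || 4 = 4
!p3 = !1 = 3
p3 || !p3 = 1 || 3 = 3
(p3 || (p3 -> p3)) || (p3 || !p3) = 4 || 3 = 4
(!(p1 || (p3 <-> p3)) || !(p1 <-> p3)) -> ((p3 || (p3 -> p3)) || (p3 || !p3)) = 1 -> 4 = 4
p3 || p1 = 1 || 2 = 2
p3 -> (p3 || p1) = 1 -> 2 = 4
p3 <-> p3 = 1 <-> 1 = 4
(p3 -> (p3 || p1)) <-> (p3 <-> p3) = 4 <-> 4 = 4
p3 || p1 = 1 || 2 = 2
!p1 = !2 = 2
(p3 || p1) || !p1 = 2 || 2 = 2
((p3 -> (p3 || p1)) <-> (p3 <-> p3)) -> ((p3 || p1) || !p1) = 4 -> 2 = 2
p2 -> p2 = 3 -> 3 = 4
(p2 -> p2) || p1 = 4 || 2 = 4
!p3 = !1 = 3
p3 -> p2 = 1 -> 3 = 4
!p3 -> (p3 -> p2) = 3 -> 4 = 4
!(!p3 -> (p3 -> p2)) = !4 = 0
((p2 -> p2) || p1) -> !(!p3 -> (p3 -> p2)) = 4 -> 0 = 0
(((p3 -> (p3 || p1)) <-> (p3 <-> p3)) -> ((p3 || p1) || !p1)) -> (((p2 -> p2) || p1) -> !(!p3 -> (p3 -> p2))) = 2 -> 0 = 2
((!(p1 || (p3 <-> p3)) || !(p1 <-> p3)) -> ((p3 || (p3 -> p3)) || (p3 || !p3))) -> ((((p3 -> (p3 || p1)) <-> (p3 <-> p3)) -> ((p3 || p1) || !p1)) -> (((p2 -> p2) || p1) -> !(!p3 -> (p3 -> p2)))) = 4 -> 2 = 2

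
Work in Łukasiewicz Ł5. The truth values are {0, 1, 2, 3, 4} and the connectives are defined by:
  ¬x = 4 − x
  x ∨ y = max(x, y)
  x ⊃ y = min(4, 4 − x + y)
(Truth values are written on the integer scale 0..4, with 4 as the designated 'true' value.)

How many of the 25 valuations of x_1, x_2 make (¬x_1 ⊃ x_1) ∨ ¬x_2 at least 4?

17

value 4: 17 assignments (counts)
value 3: 2 assignments
value 2: 4 assignments
value 1: 1 assignment
value 0: 1 assignment
So 17 of the 25 assignments meet the threshold.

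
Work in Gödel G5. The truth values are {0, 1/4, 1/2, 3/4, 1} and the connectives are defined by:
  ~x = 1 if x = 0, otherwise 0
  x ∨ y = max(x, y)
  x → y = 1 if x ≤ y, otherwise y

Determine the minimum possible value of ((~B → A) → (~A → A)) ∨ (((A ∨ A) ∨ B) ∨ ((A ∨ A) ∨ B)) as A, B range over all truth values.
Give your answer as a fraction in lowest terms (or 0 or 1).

1/4

Take A = 0, B = 1/4:
~B = ~1/4 = 0
~B → A = 0 → 0 = 1
~A = ~0 = 1
~A → A = 1 → 0 = 0
(~B → A) → (~A → A) = 1 → 0 = 0
A ∨ A = 0 ∨ 0 = 0
(A ∨ A) ∨ B = 0 ∨ 1/4 = 1/4
A ∨ A = 0 ∨ 0 = 0
(A ∨ A) ∨ B = 0 ∨ 1/4 = 1/4
((A ∨ A) ∨ B) ∨ ((A ∨ A) ∨ B) = 1/4 ∨ 1/4 = 1/4
((~B → A) → (~A → A)) ∨ (((A ∨ A) ∨ B) ∨ ((A ∨ A) ∨ B)) = 0 ∨ 1/4 = 1/4
No assignment yields a value below 1/4, so this is the minimum.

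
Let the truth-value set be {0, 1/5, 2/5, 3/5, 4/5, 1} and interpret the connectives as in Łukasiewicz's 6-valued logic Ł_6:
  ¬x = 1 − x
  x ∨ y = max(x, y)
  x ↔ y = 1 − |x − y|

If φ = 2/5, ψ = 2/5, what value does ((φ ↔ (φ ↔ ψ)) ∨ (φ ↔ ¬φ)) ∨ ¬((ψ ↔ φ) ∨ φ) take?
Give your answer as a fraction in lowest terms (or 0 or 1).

4/5

φ ↔ ψ = 2/5 ↔ 2/5 = 1
φ ↔ (φ ↔ ψ) = 2/5 ↔ 1 = 2/5
¬φ = ¬2/5 = 3/5
φ ↔ ¬φ = 2/5 ↔ 3/5 = 4/5
(φ ↔ (φ ↔ ψ)) ∨ (φ ↔ ¬φ) = 2/5 ∨ 4/5 = 4/5
ψ ↔ φ = 2/5 ↔ 2/5 = 1
(ψ ↔ φ) ∨ φ = 1 ∨ 2/5 = 1
¬((ψ ↔ φ) ∨ φ) = ¬1 = 0
((φ ↔ (φ ↔ ψ)) ∨ (φ ↔ ¬φ)) ∨ ¬((ψ ↔ φ) ∨ φ) = 4/5 ∨ 0 = 4/5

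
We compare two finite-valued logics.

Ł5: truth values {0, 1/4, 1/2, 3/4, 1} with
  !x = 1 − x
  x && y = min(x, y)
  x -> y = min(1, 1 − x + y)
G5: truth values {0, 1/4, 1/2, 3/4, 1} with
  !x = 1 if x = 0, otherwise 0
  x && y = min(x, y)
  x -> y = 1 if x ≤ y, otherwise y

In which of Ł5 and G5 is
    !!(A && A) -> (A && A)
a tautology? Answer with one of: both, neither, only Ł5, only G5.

In Ł5: every assignment gives 1 — tautology.
In G5: at A = 1/4 the value is 1/4 — not a tautology.

only Ł5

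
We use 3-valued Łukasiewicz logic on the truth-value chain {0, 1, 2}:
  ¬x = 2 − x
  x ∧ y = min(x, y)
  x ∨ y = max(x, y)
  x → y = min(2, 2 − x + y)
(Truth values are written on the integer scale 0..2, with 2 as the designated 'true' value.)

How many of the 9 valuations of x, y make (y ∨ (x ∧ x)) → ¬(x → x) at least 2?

x = 0, y = 0 ↦ 2  ≥
x = 0, y = 1 ↦ 1  <
x = 0, y = 2 ↦ 0  <
x = 1, y = 0 ↦ 1  <
x = 1, y = 1 ↦ 1  <
x = 1, y = 2 ↦ 0  <
x = 2, y = 0 ↦ 0  <
x = 2, y = 1 ↦ 0  <
x = 2, y = 2 ↦ 0  <
So 1 of the 9 assignments meets the threshold.

1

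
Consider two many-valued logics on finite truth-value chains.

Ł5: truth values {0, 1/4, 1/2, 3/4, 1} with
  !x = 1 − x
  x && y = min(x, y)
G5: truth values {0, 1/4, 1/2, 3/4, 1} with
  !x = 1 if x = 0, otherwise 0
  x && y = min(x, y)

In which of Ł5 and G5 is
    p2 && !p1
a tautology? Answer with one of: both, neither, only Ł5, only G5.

neither

In Ł5: at p1 = 0, p2 = 0 the value is 0 — not a tautology.
In G5: at p1 = 0, p2 = 0 the value is 0 — not a tautology.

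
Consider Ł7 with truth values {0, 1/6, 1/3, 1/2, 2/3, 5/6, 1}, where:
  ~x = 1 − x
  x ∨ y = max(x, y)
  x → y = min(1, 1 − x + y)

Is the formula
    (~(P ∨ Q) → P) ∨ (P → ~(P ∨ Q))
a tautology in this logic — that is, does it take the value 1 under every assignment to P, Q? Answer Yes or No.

At P = 1/2, Q = 1/6, for instance:
P ∨ Q = 1/2 ∨ 1/6 = 1/2
~(P ∨ Q) = ~1/2 = 1/2
~(P ∨ Q) → P = 1/2 → 1/2 = 1
P → ~(P ∨ Q) = 1/2 → 1/2 = 1
(~(P ∨ Q) → P) ∨ (P → ~(P ∨ Q)) = 1 ∨ 1 = 1
and checking the remaining 48 assignments likewise gives ≥ 1 in every case.

Yes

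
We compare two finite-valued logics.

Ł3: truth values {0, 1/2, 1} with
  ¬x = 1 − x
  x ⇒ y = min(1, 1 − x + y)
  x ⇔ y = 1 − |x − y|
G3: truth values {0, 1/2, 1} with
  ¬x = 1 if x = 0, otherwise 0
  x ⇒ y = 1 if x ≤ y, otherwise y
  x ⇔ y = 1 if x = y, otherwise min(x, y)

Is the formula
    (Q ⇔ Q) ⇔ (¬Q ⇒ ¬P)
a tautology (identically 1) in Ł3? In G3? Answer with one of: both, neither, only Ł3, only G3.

In Ł3: at P = 1/2, Q = 0 the value is 1/2 — not a tautology.
In G3: at P = 1/2, Q = 0 the value is 0 — not a tautology.

neither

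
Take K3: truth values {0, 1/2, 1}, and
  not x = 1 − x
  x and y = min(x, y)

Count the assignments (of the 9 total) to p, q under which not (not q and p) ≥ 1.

p = 0, q = 0 ↦ 1  ≥
p = 0, q = 1/2 ↦ 1  ≥
p = 0, q = 1 ↦ 1  ≥
p = 1/2, q = 0 ↦ 1/2  <
p = 1/2, q = 1/2 ↦ 1/2  <
p = 1/2, q = 1 ↦ 1  ≥
p = 1, q = 0 ↦ 0  <
p = 1, q = 1/2 ↦ 1/2  <
p = 1, q = 1 ↦ 1  ≥
So 5 of the 9 assignments meet the threshold.

5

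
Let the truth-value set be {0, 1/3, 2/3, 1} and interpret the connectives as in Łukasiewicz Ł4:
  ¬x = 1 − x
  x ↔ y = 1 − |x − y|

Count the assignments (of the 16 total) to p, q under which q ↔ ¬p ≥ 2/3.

p = 0, q = 0 ↦ 0  <
p = 0, q = 1/3 ↦ 1/3  <
p = 0, q = 2/3 ↦ 2/3  ≥
p = 0, q = 1 ↦ 1  ≥
p = 1/3, q = 0 ↦ 1/3  <
p = 1/3, q = 1/3 ↦ 2/3  ≥
p = 1/3, q = 2/3 ↦ 1  ≥
p = 1/3, q = 1 ↦ 2/3  ≥
p = 2/3, q = 0 ↦ 2/3  ≥
p = 2/3, q = 1/3 ↦ 1  ≥
p = 2/3, q = 2/3 ↦ 2/3  ≥
p = 2/3, q = 1 ↦ 1/3  <
p = 1, q = 0 ↦ 1  ≥
p = 1, q = 1/3 ↦ 2/3  ≥
p = 1, q = 2/3 ↦ 1/3  <
p = 1, q = 1 ↦ 0  <
So 10 of the 16 assignments meet the threshold.

10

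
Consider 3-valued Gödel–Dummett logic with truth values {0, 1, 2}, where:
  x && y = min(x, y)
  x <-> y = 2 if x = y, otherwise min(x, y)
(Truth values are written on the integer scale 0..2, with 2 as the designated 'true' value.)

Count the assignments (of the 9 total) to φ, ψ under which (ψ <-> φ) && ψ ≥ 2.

1

φ = 0, ψ = 0 ↦ 0  <
φ = 0, ψ = 1 ↦ 0  <
φ = 0, ψ = 2 ↦ 0  <
φ = 1, ψ = 0 ↦ 0  <
φ = 1, ψ = 1 ↦ 1  <
φ = 1, ψ = 2 ↦ 1  <
φ = 2, ψ = 0 ↦ 0  <
φ = 2, ψ = 1 ↦ 1  <
φ = 2, ψ = 2 ↦ 2  ≥
So 1 of the 9 assignments meets the threshold.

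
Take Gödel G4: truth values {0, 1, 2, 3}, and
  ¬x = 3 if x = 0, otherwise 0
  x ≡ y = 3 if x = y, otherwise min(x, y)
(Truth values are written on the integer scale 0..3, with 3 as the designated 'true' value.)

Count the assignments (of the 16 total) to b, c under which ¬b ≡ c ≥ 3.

b = 0, c = 0 ↦ 0  <
b = 0, c = 1 ↦ 1  <
b = 0, c = 2 ↦ 2  <
b = 0, c = 3 ↦ 3  ≥
b = 1, c = 0 ↦ 3  ≥
b = 1, c = 1 ↦ 0  <
b = 1, c = 2 ↦ 0  <
b = 1, c = 3 ↦ 0  <
b = 2, c = 0 ↦ 3  ≥
b = 2, c = 1 ↦ 0  <
b = 2, c = 2 ↦ 0  <
b = 2, c = 3 ↦ 0  <
b = 3, c = 0 ↦ 3  ≥
b = 3, c = 1 ↦ 0  <
b = 3, c = 2 ↦ 0  <
b = 3, c = 3 ↦ 0  <
So 4 of the 16 assignments meet the threshold.

4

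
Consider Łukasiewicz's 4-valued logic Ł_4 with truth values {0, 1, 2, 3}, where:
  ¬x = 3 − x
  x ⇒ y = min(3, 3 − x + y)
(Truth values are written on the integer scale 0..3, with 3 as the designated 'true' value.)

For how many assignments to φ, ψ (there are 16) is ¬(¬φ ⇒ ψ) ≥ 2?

φ = 0, ψ = 0 ↦ 3  ≥
φ = 0, ψ = 1 ↦ 2  ≥
φ = 0, ψ = 2 ↦ 1  <
φ = 0, ψ = 3 ↦ 0  <
φ = 1, ψ = 0 ↦ 2  ≥
φ = 1, ψ = 1 ↦ 1  <
φ = 1, ψ = 2 ↦ 0  <
φ = 1, ψ = 3 ↦ 0  <
φ = 2, ψ = 0 ↦ 1  <
φ = 2, ψ = 1 ↦ 0  <
φ = 2, ψ = 2 ↦ 0  <
φ = 2, ψ = 3 ↦ 0  <
φ = 3, ψ = 0 ↦ 0  <
φ = 3, ψ = 1 ↦ 0  <
φ = 3, ψ = 2 ↦ 0  <
φ = 3, ψ = 3 ↦ 0  <
So 3 of the 16 assignments meet the threshold.

3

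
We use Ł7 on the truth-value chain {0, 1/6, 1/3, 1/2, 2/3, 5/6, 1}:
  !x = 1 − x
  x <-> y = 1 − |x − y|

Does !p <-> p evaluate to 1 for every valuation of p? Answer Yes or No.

No

Counterexample: take p = 0.
!p = !0 = 1
!p <-> p = 1 <-> 0 = 0
This gives 0 ≠ 1.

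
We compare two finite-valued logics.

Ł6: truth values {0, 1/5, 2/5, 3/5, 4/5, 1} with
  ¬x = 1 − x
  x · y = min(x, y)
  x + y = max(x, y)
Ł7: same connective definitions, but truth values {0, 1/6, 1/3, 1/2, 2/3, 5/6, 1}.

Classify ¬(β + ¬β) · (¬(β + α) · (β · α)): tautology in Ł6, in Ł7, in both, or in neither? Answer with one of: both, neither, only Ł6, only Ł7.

neither

In Ł6: at α = 0, β = 0 the value is 0 — not a tautology.
In Ł7: at α = 0, β = 0 the value is 0 — not a tautology.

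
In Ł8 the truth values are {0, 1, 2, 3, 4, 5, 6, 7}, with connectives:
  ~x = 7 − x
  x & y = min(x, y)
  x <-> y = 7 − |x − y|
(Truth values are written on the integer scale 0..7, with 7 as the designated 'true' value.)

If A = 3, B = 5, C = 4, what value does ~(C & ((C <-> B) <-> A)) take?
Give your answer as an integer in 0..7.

C <-> B = 4 <-> 5 = 6
(C <-> B) <-> A = 6 <-> 3 = 4
C & ((C <-> B) <-> A) = 4 & 4 = 4
~(C & ((C <-> B) <-> A)) = ~4 = 3

3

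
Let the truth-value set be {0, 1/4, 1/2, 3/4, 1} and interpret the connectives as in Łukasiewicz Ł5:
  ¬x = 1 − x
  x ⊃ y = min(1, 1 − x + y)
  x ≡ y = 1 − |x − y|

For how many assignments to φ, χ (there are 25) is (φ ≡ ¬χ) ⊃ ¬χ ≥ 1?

value 1: 13 assignments (counts)
value 3/4: 5 assignments
value 1/2: 4 assignments
value 1/4: 2 assignments
value 0: 1 assignment
So 13 of the 25 assignments meet the threshold.

13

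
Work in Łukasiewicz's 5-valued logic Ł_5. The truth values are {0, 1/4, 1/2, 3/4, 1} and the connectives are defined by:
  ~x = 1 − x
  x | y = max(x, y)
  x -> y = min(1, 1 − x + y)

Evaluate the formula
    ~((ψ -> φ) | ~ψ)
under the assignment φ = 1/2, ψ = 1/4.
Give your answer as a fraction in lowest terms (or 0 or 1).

ψ -> φ = 1/4 -> 1/2 = 1
~ψ = ~1/4 = 3/4
(ψ -> φ) | ~ψ = 1 | 3/4 = 1
~((ψ -> φ) | ~ψ) = ~1 = 0

0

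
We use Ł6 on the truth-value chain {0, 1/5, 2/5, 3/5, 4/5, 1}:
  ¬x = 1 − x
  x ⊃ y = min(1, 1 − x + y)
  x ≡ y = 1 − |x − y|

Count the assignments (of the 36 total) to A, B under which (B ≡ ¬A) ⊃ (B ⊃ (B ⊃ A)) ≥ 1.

value 1: 31 assignments (counts)
value 4/5: 1 assignment
value 3/5: 2 assignments
value 2/5: 1 assignment
value 0: 1 assignment
So 31 of the 36 assignments meet the threshold.

31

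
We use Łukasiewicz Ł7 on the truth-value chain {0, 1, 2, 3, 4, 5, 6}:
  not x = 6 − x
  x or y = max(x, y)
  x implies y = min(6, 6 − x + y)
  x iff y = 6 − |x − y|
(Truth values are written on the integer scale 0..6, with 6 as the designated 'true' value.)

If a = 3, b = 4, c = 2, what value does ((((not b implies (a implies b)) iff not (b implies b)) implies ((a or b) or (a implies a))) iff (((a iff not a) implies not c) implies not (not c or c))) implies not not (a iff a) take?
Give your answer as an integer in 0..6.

6

not b = not 4 = 2
a implies b = 3 implies 4 = 6
not b implies (a implies b) = 2 implies 6 = 6
b implies b = 4 implies 4 = 6
not (b implies b) = not 6 = 0
(not b implies (a implies b)) iff not (b implies b) = 6 iff 0 = 0
a or b = 3 or 4 = 4
a implies a = 3 implies 3 = 6
(a or b) or (a implies a) = 4 or 6 = 6
((not b implies (a implies b)) iff not (b implies b)) implies ((a or b) or (a implies a)) = 0 implies 6 = 6
not a = not 3 = 3
a iff not a = 3 iff 3 = 6
not c = not 2 = 4
(a iff not a) implies not c = 6 implies 4 = 4
not c = not 2 = 4
not c or c = 4 or 2 = 4
not (not c or c) = not 4 = 2
((a iff not a) implies not c) implies not (not c or c) = 4 implies 2 = 4
(((not b implies (a implies b)) iff not (b implies b)) implies ((a or b) or (a implies a))) iff (((a iff not a) implies not c) implies not (not c or c)) = 6 iff 4 = 4
a iff a = 3 iff 3 = 6
not (a iff a) = not 6 = 0
not not (a iff a) = not 0 = 6
((((not b implies (a implies b)) iff not (b implies b)) implies ((a or b) or (a implies a))) iff (((a iff not a) implies not c) implies not (not c or c))) implies not not (a iff a) = 4 implies 6 = 6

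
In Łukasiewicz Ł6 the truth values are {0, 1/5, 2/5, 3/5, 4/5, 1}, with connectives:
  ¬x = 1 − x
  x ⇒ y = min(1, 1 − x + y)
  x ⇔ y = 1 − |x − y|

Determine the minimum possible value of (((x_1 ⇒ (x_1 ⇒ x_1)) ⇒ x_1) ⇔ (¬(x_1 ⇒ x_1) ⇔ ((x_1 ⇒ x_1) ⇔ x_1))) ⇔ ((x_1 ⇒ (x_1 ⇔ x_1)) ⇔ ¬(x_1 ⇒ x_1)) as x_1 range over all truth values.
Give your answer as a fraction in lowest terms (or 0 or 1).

1/5

Take x_1 = 2/5:
x_1 ⇒ x_1 = 2/5 ⇒ 2/5 = 1
x_1 ⇒ (x_1 ⇒ x_1) = 2/5 ⇒ 1 = 1
(x_1 ⇒ (x_1 ⇒ x_1)) ⇒ x_1 = 1 ⇒ 2/5 = 2/5
x_1 ⇒ x_1 = 2/5 ⇒ 2/5 = 1
¬(x_1 ⇒ x_1) = ¬1 = 0
x_1 ⇒ x_1 = 2/5 ⇒ 2/5 = 1
(x_1 ⇒ x_1) ⇔ x_1 = 1 ⇔ 2/5 = 2/5
¬(x_1 ⇒ x_1) ⇔ ((x_1 ⇒ x_1) ⇔ x_1) = 0 ⇔ 2/5 = 3/5
((x_1 ⇒ (x_1 ⇒ x_1)) ⇒ x_1) ⇔ (¬(x_1 ⇒ x_1) ⇔ ((x_1 ⇒ x_1) ⇔ x_1)) = 2/5 ⇔ 3/5 = 4/5
x_1 ⇔ x_1 = 2/5 ⇔ 2/5 = 1
x_1 ⇒ (x_1 ⇔ x_1) = 2/5 ⇒ 1 = 1
x_1 ⇒ x_1 = 2/5 ⇒ 2/5 = 1
¬(x_1 ⇒ x_1) = ¬1 = 0
(x_1 ⇒ (x_1 ⇔ x_1)) ⇔ ¬(x_1 ⇒ x_1) = 1 ⇔ 0 = 0
(((x_1 ⇒ (x_1 ⇒ x_1)) ⇒ x_1) ⇔ (¬(x_1 ⇒ x_1) ⇔ ((x_1 ⇒ x_1) ⇔ x_1))) ⇔ ((x_1 ⇒ (x_1 ⇔ x_1)) ⇔ ¬(x_1 ⇒ x_1)) = 4/5 ⇔ 0 = 1/5
No assignment yields a value below 1/5, so this is the minimum.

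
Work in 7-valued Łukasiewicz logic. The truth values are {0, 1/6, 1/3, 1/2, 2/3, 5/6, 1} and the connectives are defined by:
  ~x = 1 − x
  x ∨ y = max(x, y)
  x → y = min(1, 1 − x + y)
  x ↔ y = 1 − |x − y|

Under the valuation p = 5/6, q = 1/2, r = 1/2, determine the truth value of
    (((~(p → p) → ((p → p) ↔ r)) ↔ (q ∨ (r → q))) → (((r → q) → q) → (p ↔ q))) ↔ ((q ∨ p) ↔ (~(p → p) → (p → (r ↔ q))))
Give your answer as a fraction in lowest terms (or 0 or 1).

p → p = 5/6 → 5/6 = 1
~(p → p) = ~1 = 0
p → p = 5/6 → 5/6 = 1
(p → p) ↔ r = 1 ↔ 1/2 = 1/2
~(p → p) → ((p → p) ↔ r) = 0 → 1/2 = 1
r → q = 1/2 → 1/2 = 1
q ∨ (r → q) = 1/2 ∨ 1 = 1
(~(p → p) → ((p → p) ↔ r)) ↔ (q ∨ (r → q)) = 1 ↔ 1 = 1
r → q = 1/2 → 1/2 = 1
(r → q) → q = 1 → 1/2 = 1/2
p ↔ q = 5/6 ↔ 1/2 = 2/3
((r → q) → q) → (p ↔ q) = 1/2 → 2/3 = 1
((~(p → p) → ((p → p) ↔ r)) ↔ (q ∨ (r → q))) → (((r → q) → q) → (p ↔ q)) = 1 → 1 = 1
q ∨ p = 1/2 ∨ 5/6 = 5/6
p → p = 5/6 → 5/6 = 1
~(p → p) = ~1 = 0
r ↔ q = 1/2 ↔ 1/2 = 1
p → (r ↔ q) = 5/6 → 1 = 1
~(p → p) → (p → (r ↔ q)) = 0 → 1 = 1
(q ∨ p) ↔ (~(p → p) → (p → (r ↔ q))) = 5/6 ↔ 1 = 5/6
(((~(p → p) → ((p → p) ↔ r)) ↔ (q ∨ (r → q))) → (((r → q) → q) → (p ↔ q))) ↔ ((q ∨ p) ↔ (~(p → p) → (p → (r ↔ q)))) = 1 ↔ 5/6 = 5/6

5/6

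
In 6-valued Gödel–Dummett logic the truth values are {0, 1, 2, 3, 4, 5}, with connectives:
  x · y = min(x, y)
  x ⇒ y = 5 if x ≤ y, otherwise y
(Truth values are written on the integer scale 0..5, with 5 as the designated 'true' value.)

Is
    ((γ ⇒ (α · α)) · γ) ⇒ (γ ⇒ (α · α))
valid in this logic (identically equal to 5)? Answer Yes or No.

At α = 3, γ = 1, for instance:
α · α = 3 · 3 = 3
γ ⇒ (α · α) = 1 ⇒ 3 = 5
(γ ⇒ (α · α)) · γ = 5 · 1 = 1
((γ ⇒ (α · α)) · γ) ⇒ (γ ⇒ (α · α)) = 1 ⇒ 5 = 5
and checking the remaining 35 assignments likewise gives ≥ 5 in every case.

Yes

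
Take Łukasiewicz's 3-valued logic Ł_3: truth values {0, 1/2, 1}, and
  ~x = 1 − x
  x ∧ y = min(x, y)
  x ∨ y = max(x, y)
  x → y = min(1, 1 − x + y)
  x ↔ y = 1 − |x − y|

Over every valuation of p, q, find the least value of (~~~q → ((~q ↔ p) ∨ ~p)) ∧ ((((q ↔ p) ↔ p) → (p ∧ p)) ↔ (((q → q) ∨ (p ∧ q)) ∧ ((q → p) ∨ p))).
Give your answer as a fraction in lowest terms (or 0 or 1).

1/2

Take p = 1/2, q = 0:
~q = ~0 = 1
~~q = ~1 = 0
~~~q = ~0 = 1
~q = ~0 = 1
~q ↔ p = 1 ↔ 1/2 = 1/2
~p = ~1/2 = 1/2
(~q ↔ p) ∨ ~p = 1/2 ∨ 1/2 = 1/2
~~~q → ((~q ↔ p) ∨ ~p) = 1 → 1/2 = 1/2
q ↔ p = 0 ↔ 1/2 = 1/2
(q ↔ p) ↔ p = 1/2 ↔ 1/2 = 1
p ∧ p = 1/2 ∧ 1/2 = 1/2
((q ↔ p) ↔ p) → (p ∧ p) = 1 → 1/2 = 1/2
q → q = 0 → 0 = 1
p ∧ q = 1/2 ∧ 0 = 0
(q → q) ∨ (p ∧ q) = 1 ∨ 0 = 1
q → p = 0 → 1/2 = 1
(q → p) ∨ p = 1 ∨ 1/2 = 1
((q → q) ∨ (p ∧ q)) ∧ ((q → p) ∨ p) = 1 ∧ 1 = 1
(((q ↔ p) ↔ p) → (p ∧ p)) ↔ (((q → q) ∨ (p ∧ q)) ∧ ((q → p) ∨ p)) = 1/2 ↔ 1 = 1/2
(~~~q → ((~q ↔ p) ∨ ~p)) ∧ ((((q ↔ p) ↔ p) → (p ∧ p)) ↔ (((q → q) ∨ (p ∧ q)) ∧ ((q → p) ∨ p))) = 1/2 ∧ 1/2 = 1/2
No assignment yields a value below 1/2, so this is the minimum.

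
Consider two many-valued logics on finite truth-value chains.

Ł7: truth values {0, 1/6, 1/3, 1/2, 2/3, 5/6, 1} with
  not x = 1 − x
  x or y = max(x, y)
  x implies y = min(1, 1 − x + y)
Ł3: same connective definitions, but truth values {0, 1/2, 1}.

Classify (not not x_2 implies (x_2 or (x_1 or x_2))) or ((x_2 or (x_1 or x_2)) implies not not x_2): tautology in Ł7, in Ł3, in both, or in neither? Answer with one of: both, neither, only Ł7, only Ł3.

In Ł7: every assignment gives 1 — tautology.
In Ł3: every assignment gives 1 — tautology.

both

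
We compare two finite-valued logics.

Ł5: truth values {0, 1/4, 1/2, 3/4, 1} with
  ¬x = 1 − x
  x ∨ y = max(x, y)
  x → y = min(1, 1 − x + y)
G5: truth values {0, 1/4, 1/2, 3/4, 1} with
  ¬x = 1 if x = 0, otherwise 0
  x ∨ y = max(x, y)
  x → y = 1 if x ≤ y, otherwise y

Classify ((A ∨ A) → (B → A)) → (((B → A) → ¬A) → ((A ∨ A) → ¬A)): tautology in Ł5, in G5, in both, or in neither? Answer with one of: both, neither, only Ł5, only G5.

In Ł5: every assignment gives 1 — tautology.
In G5: every assignment gives 1 — tautology.

both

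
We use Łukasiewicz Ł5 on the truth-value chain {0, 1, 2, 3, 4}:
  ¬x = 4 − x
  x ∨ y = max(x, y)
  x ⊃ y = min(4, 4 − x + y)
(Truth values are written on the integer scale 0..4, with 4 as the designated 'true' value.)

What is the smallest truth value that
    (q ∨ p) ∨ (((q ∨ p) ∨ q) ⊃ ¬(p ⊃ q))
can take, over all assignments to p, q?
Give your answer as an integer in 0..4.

2

Take p = 0, q = 2:
q ∨ p = 2 ∨ 0 = 2
q ∨ p = 2 ∨ 0 = 2
(q ∨ p) ∨ q = 2 ∨ 2 = 2
p ⊃ q = 0 ⊃ 2 = 4
¬(p ⊃ q) = ¬4 = 0
((q ∨ p) ∨ q) ⊃ ¬(p ⊃ q) = 2 ⊃ 0 = 2
(q ∨ p) ∨ (((q ∨ p) ∨ q) ⊃ ¬(p ⊃ q)) = 2 ∨ 2 = 2
No assignment yields a value below 2, so this is the minimum.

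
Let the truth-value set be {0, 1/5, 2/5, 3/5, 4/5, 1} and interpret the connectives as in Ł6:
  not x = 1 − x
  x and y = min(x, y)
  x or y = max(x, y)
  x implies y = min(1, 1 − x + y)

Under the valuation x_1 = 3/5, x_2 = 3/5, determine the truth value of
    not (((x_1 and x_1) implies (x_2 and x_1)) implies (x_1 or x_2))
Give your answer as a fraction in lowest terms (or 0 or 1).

x_1 and x_1 = 3/5 and 3/5 = 3/5
x_2 and x_1 = 3/5 and 3/5 = 3/5
(x_1 and x_1) implies (x_2 and x_1) = 3/5 implies 3/5 = 1
x_1 or x_2 = 3/5 or 3/5 = 3/5
((x_1 and x_1) implies (x_2 and x_1)) implies (x_1 or x_2) = 1 implies 3/5 = 3/5
not (((x_1 and x_1) implies (x_2 and x_1)) implies (x_1 or x_2)) = not 3/5 = 2/5

2/5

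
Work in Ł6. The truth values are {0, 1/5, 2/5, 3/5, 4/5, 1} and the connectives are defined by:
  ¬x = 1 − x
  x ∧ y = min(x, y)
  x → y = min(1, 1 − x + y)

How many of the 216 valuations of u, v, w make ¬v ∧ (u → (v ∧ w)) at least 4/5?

value 1: 6 assignments (counts)
value 4/5: 23 assignments (counts)
value 3/5: 39 assignments
value 2/5: 51 assignments
value 1/5: 51 assignments
value 0: 46 assignments
So 29 of the 216 assignments meet the threshold.

29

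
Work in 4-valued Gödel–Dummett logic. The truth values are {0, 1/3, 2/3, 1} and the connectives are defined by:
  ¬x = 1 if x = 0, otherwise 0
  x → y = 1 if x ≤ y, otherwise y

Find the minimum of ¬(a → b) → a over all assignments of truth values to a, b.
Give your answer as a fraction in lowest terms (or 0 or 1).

1/3

Take a = 1/3, b = 0:
a → b = 1/3 → 0 = 0
¬(a → b) = ¬0 = 1
¬(a → b) → a = 1 → 1/3 = 1/3
No assignment yields a value below 1/3, so this is the minimum.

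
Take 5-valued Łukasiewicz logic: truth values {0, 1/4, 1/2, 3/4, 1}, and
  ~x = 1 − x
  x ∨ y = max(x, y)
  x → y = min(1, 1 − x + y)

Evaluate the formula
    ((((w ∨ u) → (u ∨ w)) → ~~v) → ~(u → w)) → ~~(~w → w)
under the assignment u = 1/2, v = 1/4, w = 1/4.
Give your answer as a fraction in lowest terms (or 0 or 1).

1/2

w ∨ u = 1/4 ∨ 1/2 = 1/2
u ∨ w = 1/2 ∨ 1/4 = 1/2
(w ∨ u) → (u ∨ w) = 1/2 → 1/2 = 1
~v = ~1/4 = 3/4
~~v = ~3/4 = 1/4
((w ∨ u) → (u ∨ w)) → ~~v = 1 → 1/4 = 1/4
u → w = 1/2 → 1/4 = 3/4
~(u → w) = ~3/4 = 1/4
(((w ∨ u) → (u ∨ w)) → ~~v) → ~(u → w) = 1/4 → 1/4 = 1
~w = ~1/4 = 3/4
~w → w = 3/4 → 1/4 = 1/2
~(~w → w) = ~1/2 = 1/2
~~(~w → w) = ~1/2 = 1/2
((((w ∨ u) → (u ∨ w)) → ~~v) → ~(u → w)) → ~~(~w → w) = 1 → 1/2 = 1/2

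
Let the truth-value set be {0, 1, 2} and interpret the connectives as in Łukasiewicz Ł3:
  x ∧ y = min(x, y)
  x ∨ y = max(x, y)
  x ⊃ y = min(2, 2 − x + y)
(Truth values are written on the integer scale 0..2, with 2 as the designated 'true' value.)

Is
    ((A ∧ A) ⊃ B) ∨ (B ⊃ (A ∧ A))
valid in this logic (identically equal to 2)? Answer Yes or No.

Yes

A = 0, B = 0 ↦ 2
A = 0, B = 1 ↦ 2
A = 0, B = 2 ↦ 2
A = 1, B = 0 ↦ 2
A = 1, B = 1 ↦ 2
A = 1, B = 2 ↦ 2
A = 2, B = 0 ↦ 2
A = 2, B = 1 ↦ 2
A = 2, B = 2 ↦ 2
Every assignment gives a value ≥ 2.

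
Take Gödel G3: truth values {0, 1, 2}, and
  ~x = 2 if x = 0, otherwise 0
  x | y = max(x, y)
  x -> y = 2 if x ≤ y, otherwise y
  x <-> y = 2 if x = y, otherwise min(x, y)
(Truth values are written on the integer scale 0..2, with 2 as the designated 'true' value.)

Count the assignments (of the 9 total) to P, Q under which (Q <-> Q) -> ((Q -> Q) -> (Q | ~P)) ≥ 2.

5

P = 0, Q = 0 ↦ 2  ≥
P = 0, Q = 1 ↦ 2  ≥
P = 0, Q = 2 ↦ 2  ≥
P = 1, Q = 0 ↦ 0  <
P = 1, Q = 1 ↦ 1  <
P = 1, Q = 2 ↦ 2  ≥
P = 2, Q = 0 ↦ 0  <
P = 2, Q = 1 ↦ 1  <
P = 2, Q = 2 ↦ 2  ≥
So 5 of the 9 assignments meet the threshold.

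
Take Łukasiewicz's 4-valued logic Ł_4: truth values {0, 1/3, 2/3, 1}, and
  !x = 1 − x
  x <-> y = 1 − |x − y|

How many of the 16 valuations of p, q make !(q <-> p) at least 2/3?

6

p = 0, q = 0 ↦ 0  <
p = 0, q = 1/3 ↦ 1/3  <
p = 0, q = 2/3 ↦ 2/3  ≥
p = 0, q = 1 ↦ 1  ≥
p = 1/3, q = 0 ↦ 1/3  <
p = 1/3, q = 1/3 ↦ 0  <
p = 1/3, q = 2/3 ↦ 1/3  <
p = 1/3, q = 1 ↦ 2/3  ≥
p = 2/3, q = 0 ↦ 2/3  ≥
p = 2/3, q = 1/3 ↦ 1/3  <
p = 2/3, q = 2/3 ↦ 0  <
p = 2/3, q = 1 ↦ 1/3  <
p = 1, q = 0 ↦ 1  ≥
p = 1, q = 1/3 ↦ 2/3  ≥
p = 1, q = 2/3 ↦ 1/3  <
p = 1, q = 1 ↦ 0  <
So 6 of the 16 assignments meet the threshold.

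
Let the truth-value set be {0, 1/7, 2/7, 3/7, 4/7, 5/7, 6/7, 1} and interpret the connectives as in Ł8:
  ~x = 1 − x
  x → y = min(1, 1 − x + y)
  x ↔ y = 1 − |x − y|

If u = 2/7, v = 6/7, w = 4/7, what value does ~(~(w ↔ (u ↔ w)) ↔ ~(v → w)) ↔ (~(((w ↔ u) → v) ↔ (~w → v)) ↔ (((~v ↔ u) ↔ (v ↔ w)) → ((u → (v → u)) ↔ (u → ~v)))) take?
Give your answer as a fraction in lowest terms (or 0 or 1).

u ↔ w = 2/7 ↔ 4/7 = 5/7
w ↔ (u ↔ w) = 4/7 ↔ 5/7 = 6/7
~(w ↔ (u ↔ w)) = ~6/7 = 1/7
v → w = 6/7 → 4/7 = 5/7
~(v → w) = ~5/7 = 2/7
~(w ↔ (u ↔ w)) ↔ ~(v → w) = 1/7 ↔ 2/7 = 6/7
~(~(w ↔ (u ↔ w)) ↔ ~(v → w)) = ~6/7 = 1/7
w ↔ u = 4/7 ↔ 2/7 = 5/7
(w ↔ u) → v = 5/7 → 6/7 = 1
~w = ~4/7 = 3/7
~w → v = 3/7 → 6/7 = 1
((w ↔ u) → v) ↔ (~w → v) = 1 ↔ 1 = 1
~(((w ↔ u) → v) ↔ (~w → v)) = ~1 = 0
~v = ~6/7 = 1/7
~v ↔ u = 1/7 ↔ 2/7 = 6/7
v ↔ w = 6/7 ↔ 4/7 = 5/7
(~v ↔ u) ↔ (v ↔ w) = 6/7 ↔ 5/7 = 6/7
v → u = 6/7 → 2/7 = 3/7
u → (v → u) = 2/7 → 3/7 = 1
~v = ~6/7 = 1/7
u → ~v = 2/7 → 1/7 = 6/7
(u → (v → u)) ↔ (u → ~v) = 1 ↔ 6/7 = 6/7
((~v ↔ u) ↔ (v ↔ w)) → ((u → (v → u)) ↔ (u → ~v)) = 6/7 → 6/7 = 1
~(((w ↔ u) → v) ↔ (~w → v)) ↔ (((~v ↔ u) ↔ (v ↔ w)) → ((u → (v → u)) ↔ (u → ~v))) = 0 ↔ 1 = 0
~(~(w ↔ (u ↔ w)) ↔ ~(v → w)) ↔ (~(((w ↔ u) → v) ↔ (~w → v)) ↔ (((~v ↔ u) ↔ (v ↔ w)) → ((u → (v → u)) ↔ (u → ~v)))) = 1/7 ↔ 0 = 6/7

6/7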